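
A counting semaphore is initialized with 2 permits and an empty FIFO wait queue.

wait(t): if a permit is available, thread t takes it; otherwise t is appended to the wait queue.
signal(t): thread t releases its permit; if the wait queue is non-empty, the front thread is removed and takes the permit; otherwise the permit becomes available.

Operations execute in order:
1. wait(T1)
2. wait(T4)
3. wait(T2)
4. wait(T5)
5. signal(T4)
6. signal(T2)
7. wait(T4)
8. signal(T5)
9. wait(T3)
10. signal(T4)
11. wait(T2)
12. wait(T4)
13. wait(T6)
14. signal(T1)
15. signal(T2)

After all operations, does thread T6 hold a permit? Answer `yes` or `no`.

Step 1: wait(T1) -> count=1 queue=[] holders={T1}
Step 2: wait(T4) -> count=0 queue=[] holders={T1,T4}
Step 3: wait(T2) -> count=0 queue=[T2] holders={T1,T4}
Step 4: wait(T5) -> count=0 queue=[T2,T5] holders={T1,T4}
Step 5: signal(T4) -> count=0 queue=[T5] holders={T1,T2}
Step 6: signal(T2) -> count=0 queue=[] holders={T1,T5}
Step 7: wait(T4) -> count=0 queue=[T4] holders={T1,T5}
Step 8: signal(T5) -> count=0 queue=[] holders={T1,T4}
Step 9: wait(T3) -> count=0 queue=[T3] holders={T1,T4}
Step 10: signal(T4) -> count=0 queue=[] holders={T1,T3}
Step 11: wait(T2) -> count=0 queue=[T2] holders={T1,T3}
Step 12: wait(T4) -> count=0 queue=[T2,T4] holders={T1,T3}
Step 13: wait(T6) -> count=0 queue=[T2,T4,T6] holders={T1,T3}
Step 14: signal(T1) -> count=0 queue=[T4,T6] holders={T2,T3}
Step 15: signal(T2) -> count=0 queue=[T6] holders={T3,T4}
Final holders: {T3,T4} -> T6 not in holders

Answer: no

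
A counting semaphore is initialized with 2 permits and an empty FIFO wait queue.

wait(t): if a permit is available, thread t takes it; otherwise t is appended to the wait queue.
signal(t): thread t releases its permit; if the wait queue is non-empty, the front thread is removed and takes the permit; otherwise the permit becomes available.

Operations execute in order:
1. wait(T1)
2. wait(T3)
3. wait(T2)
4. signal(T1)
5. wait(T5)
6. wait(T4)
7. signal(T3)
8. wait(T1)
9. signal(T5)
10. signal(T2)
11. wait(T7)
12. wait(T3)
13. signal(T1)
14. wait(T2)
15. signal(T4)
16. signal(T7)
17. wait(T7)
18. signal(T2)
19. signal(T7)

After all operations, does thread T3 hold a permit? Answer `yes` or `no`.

Answer: yes

Derivation:
Step 1: wait(T1) -> count=1 queue=[] holders={T1}
Step 2: wait(T3) -> count=0 queue=[] holders={T1,T3}
Step 3: wait(T2) -> count=0 queue=[T2] holders={T1,T3}
Step 4: signal(T1) -> count=0 queue=[] holders={T2,T3}
Step 5: wait(T5) -> count=0 queue=[T5] holders={T2,T3}
Step 6: wait(T4) -> count=0 queue=[T5,T4] holders={T2,T3}
Step 7: signal(T3) -> count=0 queue=[T4] holders={T2,T5}
Step 8: wait(T1) -> count=0 queue=[T4,T1] holders={T2,T5}
Step 9: signal(T5) -> count=0 queue=[T1] holders={T2,T4}
Step 10: signal(T2) -> count=0 queue=[] holders={T1,T4}
Step 11: wait(T7) -> count=0 queue=[T7] holders={T1,T4}
Step 12: wait(T3) -> count=0 queue=[T7,T3] holders={T1,T4}
Step 13: signal(T1) -> count=0 queue=[T3] holders={T4,T7}
Step 14: wait(T2) -> count=0 queue=[T3,T2] holders={T4,T7}
Step 15: signal(T4) -> count=0 queue=[T2] holders={T3,T7}
Step 16: signal(T7) -> count=0 queue=[] holders={T2,T3}
Step 17: wait(T7) -> count=0 queue=[T7] holders={T2,T3}
Step 18: signal(T2) -> count=0 queue=[] holders={T3,T7}
Step 19: signal(T7) -> count=1 queue=[] holders={T3}
Final holders: {T3} -> T3 in holders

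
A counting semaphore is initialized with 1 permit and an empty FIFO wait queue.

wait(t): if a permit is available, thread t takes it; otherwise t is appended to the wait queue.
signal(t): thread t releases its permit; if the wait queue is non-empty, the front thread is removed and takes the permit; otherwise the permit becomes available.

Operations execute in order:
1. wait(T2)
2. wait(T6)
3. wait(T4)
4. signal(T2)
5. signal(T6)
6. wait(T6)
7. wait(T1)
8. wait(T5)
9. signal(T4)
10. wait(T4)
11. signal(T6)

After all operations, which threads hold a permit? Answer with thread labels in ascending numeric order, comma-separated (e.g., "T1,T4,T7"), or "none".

Step 1: wait(T2) -> count=0 queue=[] holders={T2}
Step 2: wait(T6) -> count=0 queue=[T6] holders={T2}
Step 3: wait(T4) -> count=0 queue=[T6,T4] holders={T2}
Step 4: signal(T2) -> count=0 queue=[T4] holders={T6}
Step 5: signal(T6) -> count=0 queue=[] holders={T4}
Step 6: wait(T6) -> count=0 queue=[T6] holders={T4}
Step 7: wait(T1) -> count=0 queue=[T6,T1] holders={T4}
Step 8: wait(T5) -> count=0 queue=[T6,T1,T5] holders={T4}
Step 9: signal(T4) -> count=0 queue=[T1,T5] holders={T6}
Step 10: wait(T4) -> count=0 queue=[T1,T5,T4] holders={T6}
Step 11: signal(T6) -> count=0 queue=[T5,T4] holders={T1}
Final holders: T1

Answer: T1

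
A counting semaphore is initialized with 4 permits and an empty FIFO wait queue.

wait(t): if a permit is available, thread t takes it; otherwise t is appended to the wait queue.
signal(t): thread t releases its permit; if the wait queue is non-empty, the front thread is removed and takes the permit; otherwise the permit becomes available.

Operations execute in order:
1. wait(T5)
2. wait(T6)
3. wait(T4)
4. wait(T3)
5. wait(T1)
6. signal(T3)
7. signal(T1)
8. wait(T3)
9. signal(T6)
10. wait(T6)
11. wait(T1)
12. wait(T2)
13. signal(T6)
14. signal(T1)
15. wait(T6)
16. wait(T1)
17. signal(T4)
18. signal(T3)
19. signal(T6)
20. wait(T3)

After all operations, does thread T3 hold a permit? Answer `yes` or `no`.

Answer: yes

Derivation:
Step 1: wait(T5) -> count=3 queue=[] holders={T5}
Step 2: wait(T6) -> count=2 queue=[] holders={T5,T6}
Step 3: wait(T4) -> count=1 queue=[] holders={T4,T5,T6}
Step 4: wait(T3) -> count=0 queue=[] holders={T3,T4,T5,T6}
Step 5: wait(T1) -> count=0 queue=[T1] holders={T3,T4,T5,T6}
Step 6: signal(T3) -> count=0 queue=[] holders={T1,T4,T5,T6}
Step 7: signal(T1) -> count=1 queue=[] holders={T4,T5,T6}
Step 8: wait(T3) -> count=0 queue=[] holders={T3,T4,T5,T6}
Step 9: signal(T6) -> count=1 queue=[] holders={T3,T4,T5}
Step 10: wait(T6) -> count=0 queue=[] holders={T3,T4,T5,T6}
Step 11: wait(T1) -> count=0 queue=[T1] holders={T3,T4,T5,T6}
Step 12: wait(T2) -> count=0 queue=[T1,T2] holders={T3,T4,T5,T6}
Step 13: signal(T6) -> count=0 queue=[T2] holders={T1,T3,T4,T5}
Step 14: signal(T1) -> count=0 queue=[] holders={T2,T3,T4,T5}
Step 15: wait(T6) -> count=0 queue=[T6] holders={T2,T3,T4,T5}
Step 16: wait(T1) -> count=0 queue=[T6,T1] holders={T2,T3,T4,T5}
Step 17: signal(T4) -> count=0 queue=[T1] holders={T2,T3,T5,T6}
Step 18: signal(T3) -> count=0 queue=[] holders={T1,T2,T5,T6}
Step 19: signal(T6) -> count=1 queue=[] holders={T1,T2,T5}
Step 20: wait(T3) -> count=0 queue=[] holders={T1,T2,T3,T5}
Final holders: {T1,T2,T3,T5} -> T3 in holders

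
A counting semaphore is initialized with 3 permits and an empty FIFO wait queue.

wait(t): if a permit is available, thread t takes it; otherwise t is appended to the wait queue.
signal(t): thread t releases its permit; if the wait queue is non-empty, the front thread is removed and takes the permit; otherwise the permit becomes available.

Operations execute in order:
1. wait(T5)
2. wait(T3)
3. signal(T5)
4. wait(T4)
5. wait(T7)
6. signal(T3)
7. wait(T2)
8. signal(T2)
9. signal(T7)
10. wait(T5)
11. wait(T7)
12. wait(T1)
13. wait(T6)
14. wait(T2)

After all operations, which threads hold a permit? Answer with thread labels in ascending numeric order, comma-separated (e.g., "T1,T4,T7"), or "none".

Step 1: wait(T5) -> count=2 queue=[] holders={T5}
Step 2: wait(T3) -> count=1 queue=[] holders={T3,T5}
Step 3: signal(T5) -> count=2 queue=[] holders={T3}
Step 4: wait(T4) -> count=1 queue=[] holders={T3,T4}
Step 5: wait(T7) -> count=0 queue=[] holders={T3,T4,T7}
Step 6: signal(T3) -> count=1 queue=[] holders={T4,T7}
Step 7: wait(T2) -> count=0 queue=[] holders={T2,T4,T7}
Step 8: signal(T2) -> count=1 queue=[] holders={T4,T7}
Step 9: signal(T7) -> count=2 queue=[] holders={T4}
Step 10: wait(T5) -> count=1 queue=[] holders={T4,T5}
Step 11: wait(T7) -> count=0 queue=[] holders={T4,T5,T7}
Step 12: wait(T1) -> count=0 queue=[T1] holders={T4,T5,T7}
Step 13: wait(T6) -> count=0 queue=[T1,T6] holders={T4,T5,T7}
Step 14: wait(T2) -> count=0 queue=[T1,T6,T2] holders={T4,T5,T7}
Final holders: T4,T5,T7

Answer: T4,T5,T7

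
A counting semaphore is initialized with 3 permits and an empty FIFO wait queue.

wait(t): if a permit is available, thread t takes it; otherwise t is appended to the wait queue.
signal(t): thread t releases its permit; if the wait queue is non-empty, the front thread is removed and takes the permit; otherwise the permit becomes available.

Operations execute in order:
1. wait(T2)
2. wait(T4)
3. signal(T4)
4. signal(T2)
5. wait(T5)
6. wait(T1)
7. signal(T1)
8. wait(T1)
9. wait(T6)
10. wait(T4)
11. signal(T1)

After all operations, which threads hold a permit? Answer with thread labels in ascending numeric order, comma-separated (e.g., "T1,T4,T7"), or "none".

Step 1: wait(T2) -> count=2 queue=[] holders={T2}
Step 2: wait(T4) -> count=1 queue=[] holders={T2,T4}
Step 3: signal(T4) -> count=2 queue=[] holders={T2}
Step 4: signal(T2) -> count=3 queue=[] holders={none}
Step 5: wait(T5) -> count=2 queue=[] holders={T5}
Step 6: wait(T1) -> count=1 queue=[] holders={T1,T5}
Step 7: signal(T1) -> count=2 queue=[] holders={T5}
Step 8: wait(T1) -> count=1 queue=[] holders={T1,T5}
Step 9: wait(T6) -> count=0 queue=[] holders={T1,T5,T6}
Step 10: wait(T4) -> count=0 queue=[T4] holders={T1,T5,T6}
Step 11: signal(T1) -> count=0 queue=[] holders={T4,T5,T6}
Final holders: T4,T5,T6

Answer: T4,T5,T6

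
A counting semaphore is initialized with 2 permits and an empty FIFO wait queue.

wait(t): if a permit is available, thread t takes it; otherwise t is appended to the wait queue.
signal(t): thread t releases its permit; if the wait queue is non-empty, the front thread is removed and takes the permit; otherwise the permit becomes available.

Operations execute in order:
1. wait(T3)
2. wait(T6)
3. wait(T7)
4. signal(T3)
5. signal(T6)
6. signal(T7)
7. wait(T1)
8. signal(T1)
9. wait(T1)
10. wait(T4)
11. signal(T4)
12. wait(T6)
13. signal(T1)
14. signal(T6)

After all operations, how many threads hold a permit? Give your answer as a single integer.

Answer: 0

Derivation:
Step 1: wait(T3) -> count=1 queue=[] holders={T3}
Step 2: wait(T6) -> count=0 queue=[] holders={T3,T6}
Step 3: wait(T7) -> count=0 queue=[T7] holders={T3,T6}
Step 4: signal(T3) -> count=0 queue=[] holders={T6,T7}
Step 5: signal(T6) -> count=1 queue=[] holders={T7}
Step 6: signal(T7) -> count=2 queue=[] holders={none}
Step 7: wait(T1) -> count=1 queue=[] holders={T1}
Step 8: signal(T1) -> count=2 queue=[] holders={none}
Step 9: wait(T1) -> count=1 queue=[] holders={T1}
Step 10: wait(T4) -> count=0 queue=[] holders={T1,T4}
Step 11: signal(T4) -> count=1 queue=[] holders={T1}
Step 12: wait(T6) -> count=0 queue=[] holders={T1,T6}
Step 13: signal(T1) -> count=1 queue=[] holders={T6}
Step 14: signal(T6) -> count=2 queue=[] holders={none}
Final holders: {none} -> 0 thread(s)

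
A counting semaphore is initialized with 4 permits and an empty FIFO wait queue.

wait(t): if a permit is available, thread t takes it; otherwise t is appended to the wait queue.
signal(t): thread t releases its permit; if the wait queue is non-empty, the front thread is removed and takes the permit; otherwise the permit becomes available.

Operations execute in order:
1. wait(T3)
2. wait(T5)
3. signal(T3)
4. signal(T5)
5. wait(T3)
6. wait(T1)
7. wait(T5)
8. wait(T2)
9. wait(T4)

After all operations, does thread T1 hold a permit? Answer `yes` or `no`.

Step 1: wait(T3) -> count=3 queue=[] holders={T3}
Step 2: wait(T5) -> count=2 queue=[] holders={T3,T5}
Step 3: signal(T3) -> count=3 queue=[] holders={T5}
Step 4: signal(T5) -> count=4 queue=[] holders={none}
Step 5: wait(T3) -> count=3 queue=[] holders={T3}
Step 6: wait(T1) -> count=2 queue=[] holders={T1,T3}
Step 7: wait(T5) -> count=1 queue=[] holders={T1,T3,T5}
Step 8: wait(T2) -> count=0 queue=[] holders={T1,T2,T3,T5}
Step 9: wait(T4) -> count=0 queue=[T4] holders={T1,T2,T3,T5}
Final holders: {T1,T2,T3,T5} -> T1 in holders

Answer: yes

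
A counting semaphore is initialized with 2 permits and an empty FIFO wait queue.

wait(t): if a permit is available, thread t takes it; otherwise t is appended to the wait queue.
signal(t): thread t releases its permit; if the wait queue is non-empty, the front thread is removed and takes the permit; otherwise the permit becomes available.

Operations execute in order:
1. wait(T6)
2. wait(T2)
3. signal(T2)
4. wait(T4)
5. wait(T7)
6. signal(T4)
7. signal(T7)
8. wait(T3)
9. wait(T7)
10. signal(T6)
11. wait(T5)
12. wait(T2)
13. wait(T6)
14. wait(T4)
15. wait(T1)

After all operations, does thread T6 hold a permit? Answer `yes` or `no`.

Step 1: wait(T6) -> count=1 queue=[] holders={T6}
Step 2: wait(T2) -> count=0 queue=[] holders={T2,T6}
Step 3: signal(T2) -> count=1 queue=[] holders={T6}
Step 4: wait(T4) -> count=0 queue=[] holders={T4,T6}
Step 5: wait(T7) -> count=0 queue=[T7] holders={T4,T6}
Step 6: signal(T4) -> count=0 queue=[] holders={T6,T7}
Step 7: signal(T7) -> count=1 queue=[] holders={T6}
Step 8: wait(T3) -> count=0 queue=[] holders={T3,T6}
Step 9: wait(T7) -> count=0 queue=[T7] holders={T3,T6}
Step 10: signal(T6) -> count=0 queue=[] holders={T3,T7}
Step 11: wait(T5) -> count=0 queue=[T5] holders={T3,T7}
Step 12: wait(T2) -> count=0 queue=[T5,T2] holders={T3,T7}
Step 13: wait(T6) -> count=0 queue=[T5,T2,T6] holders={T3,T7}
Step 14: wait(T4) -> count=0 queue=[T5,T2,T6,T4] holders={T3,T7}
Step 15: wait(T1) -> count=0 queue=[T5,T2,T6,T4,T1] holders={T3,T7}
Final holders: {T3,T7} -> T6 not in holders

Answer: no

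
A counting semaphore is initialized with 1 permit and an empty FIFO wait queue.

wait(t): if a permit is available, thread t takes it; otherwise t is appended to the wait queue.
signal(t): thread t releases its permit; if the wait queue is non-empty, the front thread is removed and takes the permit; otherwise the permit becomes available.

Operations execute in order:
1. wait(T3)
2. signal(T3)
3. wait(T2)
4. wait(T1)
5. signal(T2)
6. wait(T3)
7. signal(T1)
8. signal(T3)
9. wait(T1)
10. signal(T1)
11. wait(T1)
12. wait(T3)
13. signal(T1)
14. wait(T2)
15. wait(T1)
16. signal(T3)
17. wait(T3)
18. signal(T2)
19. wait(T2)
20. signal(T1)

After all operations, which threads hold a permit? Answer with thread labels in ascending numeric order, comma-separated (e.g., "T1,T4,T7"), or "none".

Step 1: wait(T3) -> count=0 queue=[] holders={T3}
Step 2: signal(T3) -> count=1 queue=[] holders={none}
Step 3: wait(T2) -> count=0 queue=[] holders={T2}
Step 4: wait(T1) -> count=0 queue=[T1] holders={T2}
Step 5: signal(T2) -> count=0 queue=[] holders={T1}
Step 6: wait(T3) -> count=0 queue=[T3] holders={T1}
Step 7: signal(T1) -> count=0 queue=[] holders={T3}
Step 8: signal(T3) -> count=1 queue=[] holders={none}
Step 9: wait(T1) -> count=0 queue=[] holders={T1}
Step 10: signal(T1) -> count=1 queue=[] holders={none}
Step 11: wait(T1) -> count=0 queue=[] holders={T1}
Step 12: wait(T3) -> count=0 queue=[T3] holders={T1}
Step 13: signal(T1) -> count=0 queue=[] holders={T3}
Step 14: wait(T2) -> count=0 queue=[T2] holders={T3}
Step 15: wait(T1) -> count=0 queue=[T2,T1] holders={T3}
Step 16: signal(T3) -> count=0 queue=[T1] holders={T2}
Step 17: wait(T3) -> count=0 queue=[T1,T3] holders={T2}
Step 18: signal(T2) -> count=0 queue=[T3] holders={T1}
Step 19: wait(T2) -> count=0 queue=[T3,T2] holders={T1}
Step 20: signal(T1) -> count=0 queue=[T2] holders={T3}
Final holders: T3

Answer: T3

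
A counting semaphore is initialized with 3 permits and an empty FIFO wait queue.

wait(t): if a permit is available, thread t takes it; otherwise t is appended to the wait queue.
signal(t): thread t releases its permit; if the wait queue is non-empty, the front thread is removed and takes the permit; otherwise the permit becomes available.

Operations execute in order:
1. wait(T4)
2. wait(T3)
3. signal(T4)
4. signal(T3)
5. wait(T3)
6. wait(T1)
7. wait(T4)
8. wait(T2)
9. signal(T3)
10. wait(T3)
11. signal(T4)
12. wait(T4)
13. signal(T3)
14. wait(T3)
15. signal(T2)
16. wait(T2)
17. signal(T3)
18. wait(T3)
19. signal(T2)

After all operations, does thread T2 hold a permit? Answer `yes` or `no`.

Step 1: wait(T4) -> count=2 queue=[] holders={T4}
Step 2: wait(T3) -> count=1 queue=[] holders={T3,T4}
Step 3: signal(T4) -> count=2 queue=[] holders={T3}
Step 4: signal(T3) -> count=3 queue=[] holders={none}
Step 5: wait(T3) -> count=2 queue=[] holders={T3}
Step 6: wait(T1) -> count=1 queue=[] holders={T1,T3}
Step 7: wait(T4) -> count=0 queue=[] holders={T1,T3,T4}
Step 8: wait(T2) -> count=0 queue=[T2] holders={T1,T3,T4}
Step 9: signal(T3) -> count=0 queue=[] holders={T1,T2,T4}
Step 10: wait(T3) -> count=0 queue=[T3] holders={T1,T2,T4}
Step 11: signal(T4) -> count=0 queue=[] holders={T1,T2,T3}
Step 12: wait(T4) -> count=0 queue=[T4] holders={T1,T2,T3}
Step 13: signal(T3) -> count=0 queue=[] holders={T1,T2,T4}
Step 14: wait(T3) -> count=0 queue=[T3] holders={T1,T2,T4}
Step 15: signal(T2) -> count=0 queue=[] holders={T1,T3,T4}
Step 16: wait(T2) -> count=0 queue=[T2] holders={T1,T3,T4}
Step 17: signal(T3) -> count=0 queue=[] holders={T1,T2,T4}
Step 18: wait(T3) -> count=0 queue=[T3] holders={T1,T2,T4}
Step 19: signal(T2) -> count=0 queue=[] holders={T1,T3,T4}
Final holders: {T1,T3,T4} -> T2 not in holders

Answer: no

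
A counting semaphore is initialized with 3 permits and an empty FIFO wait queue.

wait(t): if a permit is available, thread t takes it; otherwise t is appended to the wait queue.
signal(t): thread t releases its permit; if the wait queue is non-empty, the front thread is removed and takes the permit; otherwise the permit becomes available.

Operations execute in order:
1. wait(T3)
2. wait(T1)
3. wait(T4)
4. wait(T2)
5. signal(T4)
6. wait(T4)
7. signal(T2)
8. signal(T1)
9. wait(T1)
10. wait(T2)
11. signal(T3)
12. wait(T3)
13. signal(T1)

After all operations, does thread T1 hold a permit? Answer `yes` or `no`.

Answer: no

Derivation:
Step 1: wait(T3) -> count=2 queue=[] holders={T3}
Step 2: wait(T1) -> count=1 queue=[] holders={T1,T3}
Step 3: wait(T4) -> count=0 queue=[] holders={T1,T3,T4}
Step 4: wait(T2) -> count=0 queue=[T2] holders={T1,T3,T4}
Step 5: signal(T4) -> count=0 queue=[] holders={T1,T2,T3}
Step 6: wait(T4) -> count=0 queue=[T4] holders={T1,T2,T3}
Step 7: signal(T2) -> count=0 queue=[] holders={T1,T3,T4}
Step 8: signal(T1) -> count=1 queue=[] holders={T3,T4}
Step 9: wait(T1) -> count=0 queue=[] holders={T1,T3,T4}
Step 10: wait(T2) -> count=0 queue=[T2] holders={T1,T3,T4}
Step 11: signal(T3) -> count=0 queue=[] holders={T1,T2,T4}
Step 12: wait(T3) -> count=0 queue=[T3] holders={T1,T2,T4}
Step 13: signal(T1) -> count=0 queue=[] holders={T2,T3,T4}
Final holders: {T2,T3,T4} -> T1 not in holders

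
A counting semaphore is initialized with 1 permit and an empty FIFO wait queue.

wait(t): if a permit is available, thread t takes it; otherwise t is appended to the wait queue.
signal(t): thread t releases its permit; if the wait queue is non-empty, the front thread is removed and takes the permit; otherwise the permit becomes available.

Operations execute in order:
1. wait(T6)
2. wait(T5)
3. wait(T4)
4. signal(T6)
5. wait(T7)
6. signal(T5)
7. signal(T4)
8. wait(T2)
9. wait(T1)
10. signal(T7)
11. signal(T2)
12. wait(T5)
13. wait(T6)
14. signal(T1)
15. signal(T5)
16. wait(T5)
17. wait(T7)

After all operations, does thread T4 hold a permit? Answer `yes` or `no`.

Step 1: wait(T6) -> count=0 queue=[] holders={T6}
Step 2: wait(T5) -> count=0 queue=[T5] holders={T6}
Step 3: wait(T4) -> count=0 queue=[T5,T4] holders={T6}
Step 4: signal(T6) -> count=0 queue=[T4] holders={T5}
Step 5: wait(T7) -> count=0 queue=[T4,T7] holders={T5}
Step 6: signal(T5) -> count=0 queue=[T7] holders={T4}
Step 7: signal(T4) -> count=0 queue=[] holders={T7}
Step 8: wait(T2) -> count=0 queue=[T2] holders={T7}
Step 9: wait(T1) -> count=0 queue=[T2,T1] holders={T7}
Step 10: signal(T7) -> count=0 queue=[T1] holders={T2}
Step 11: signal(T2) -> count=0 queue=[] holders={T1}
Step 12: wait(T5) -> count=0 queue=[T5] holders={T1}
Step 13: wait(T6) -> count=0 queue=[T5,T6] holders={T1}
Step 14: signal(T1) -> count=0 queue=[T6] holders={T5}
Step 15: signal(T5) -> count=0 queue=[] holders={T6}
Step 16: wait(T5) -> count=0 queue=[T5] holders={T6}
Step 17: wait(T7) -> count=0 queue=[T5,T7] holders={T6}
Final holders: {T6} -> T4 not in holders

Answer: no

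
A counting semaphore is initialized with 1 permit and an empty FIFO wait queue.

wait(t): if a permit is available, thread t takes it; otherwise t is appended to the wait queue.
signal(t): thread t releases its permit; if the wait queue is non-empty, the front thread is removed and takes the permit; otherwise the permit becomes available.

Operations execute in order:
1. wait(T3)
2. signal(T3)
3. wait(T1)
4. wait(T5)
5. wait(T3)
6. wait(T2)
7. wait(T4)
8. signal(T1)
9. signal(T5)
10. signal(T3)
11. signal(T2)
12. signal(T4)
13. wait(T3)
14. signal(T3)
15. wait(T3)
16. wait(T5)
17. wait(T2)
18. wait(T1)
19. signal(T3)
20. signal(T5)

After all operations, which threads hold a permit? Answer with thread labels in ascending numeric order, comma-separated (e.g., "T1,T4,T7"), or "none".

Answer: T2

Derivation:
Step 1: wait(T3) -> count=0 queue=[] holders={T3}
Step 2: signal(T3) -> count=1 queue=[] holders={none}
Step 3: wait(T1) -> count=0 queue=[] holders={T1}
Step 4: wait(T5) -> count=0 queue=[T5] holders={T1}
Step 5: wait(T3) -> count=0 queue=[T5,T3] holders={T1}
Step 6: wait(T2) -> count=0 queue=[T5,T3,T2] holders={T1}
Step 7: wait(T4) -> count=0 queue=[T5,T3,T2,T4] holders={T1}
Step 8: signal(T1) -> count=0 queue=[T3,T2,T4] holders={T5}
Step 9: signal(T5) -> count=0 queue=[T2,T4] holders={T3}
Step 10: signal(T3) -> count=0 queue=[T4] holders={T2}
Step 11: signal(T2) -> count=0 queue=[] holders={T4}
Step 12: signal(T4) -> count=1 queue=[] holders={none}
Step 13: wait(T3) -> count=0 queue=[] holders={T3}
Step 14: signal(T3) -> count=1 queue=[] holders={none}
Step 15: wait(T3) -> count=0 queue=[] holders={T3}
Step 16: wait(T5) -> count=0 queue=[T5] holders={T3}
Step 17: wait(T2) -> count=0 queue=[T5,T2] holders={T3}
Step 18: wait(T1) -> count=0 queue=[T5,T2,T1] holders={T3}
Step 19: signal(T3) -> count=0 queue=[T2,T1] holders={T5}
Step 20: signal(T5) -> count=0 queue=[T1] holders={T2}
Final holders: T2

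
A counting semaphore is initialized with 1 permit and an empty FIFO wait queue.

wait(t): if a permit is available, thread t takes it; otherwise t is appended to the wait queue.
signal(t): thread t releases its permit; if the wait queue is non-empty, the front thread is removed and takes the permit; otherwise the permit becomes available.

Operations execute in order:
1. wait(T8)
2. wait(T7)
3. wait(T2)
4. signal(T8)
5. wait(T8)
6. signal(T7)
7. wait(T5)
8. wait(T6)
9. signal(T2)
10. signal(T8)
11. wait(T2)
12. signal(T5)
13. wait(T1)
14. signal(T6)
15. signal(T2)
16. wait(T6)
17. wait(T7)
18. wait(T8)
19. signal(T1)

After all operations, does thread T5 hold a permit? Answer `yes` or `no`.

Step 1: wait(T8) -> count=0 queue=[] holders={T8}
Step 2: wait(T7) -> count=0 queue=[T7] holders={T8}
Step 3: wait(T2) -> count=0 queue=[T7,T2] holders={T8}
Step 4: signal(T8) -> count=0 queue=[T2] holders={T7}
Step 5: wait(T8) -> count=0 queue=[T2,T8] holders={T7}
Step 6: signal(T7) -> count=0 queue=[T8] holders={T2}
Step 7: wait(T5) -> count=0 queue=[T8,T5] holders={T2}
Step 8: wait(T6) -> count=0 queue=[T8,T5,T6] holders={T2}
Step 9: signal(T2) -> count=0 queue=[T5,T6] holders={T8}
Step 10: signal(T8) -> count=0 queue=[T6] holders={T5}
Step 11: wait(T2) -> count=0 queue=[T6,T2] holders={T5}
Step 12: signal(T5) -> count=0 queue=[T2] holders={T6}
Step 13: wait(T1) -> count=0 queue=[T2,T1] holders={T6}
Step 14: signal(T6) -> count=0 queue=[T1] holders={T2}
Step 15: signal(T2) -> count=0 queue=[] holders={T1}
Step 16: wait(T6) -> count=0 queue=[T6] holders={T1}
Step 17: wait(T7) -> count=0 queue=[T6,T7] holders={T1}
Step 18: wait(T8) -> count=0 queue=[T6,T7,T8] holders={T1}
Step 19: signal(T1) -> count=0 queue=[T7,T8] holders={T6}
Final holders: {T6} -> T5 not in holders

Answer: no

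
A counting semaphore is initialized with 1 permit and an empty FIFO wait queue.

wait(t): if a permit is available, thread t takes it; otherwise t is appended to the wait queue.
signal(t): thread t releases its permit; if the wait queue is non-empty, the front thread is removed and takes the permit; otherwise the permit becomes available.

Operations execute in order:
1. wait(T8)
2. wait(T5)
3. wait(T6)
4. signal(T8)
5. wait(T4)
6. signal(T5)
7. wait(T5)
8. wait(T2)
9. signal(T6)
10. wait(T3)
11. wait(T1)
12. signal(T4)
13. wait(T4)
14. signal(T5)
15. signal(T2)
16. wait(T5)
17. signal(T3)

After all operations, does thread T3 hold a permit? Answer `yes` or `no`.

Answer: no

Derivation:
Step 1: wait(T8) -> count=0 queue=[] holders={T8}
Step 2: wait(T5) -> count=0 queue=[T5] holders={T8}
Step 3: wait(T6) -> count=0 queue=[T5,T6] holders={T8}
Step 4: signal(T8) -> count=0 queue=[T6] holders={T5}
Step 5: wait(T4) -> count=0 queue=[T6,T4] holders={T5}
Step 6: signal(T5) -> count=0 queue=[T4] holders={T6}
Step 7: wait(T5) -> count=0 queue=[T4,T5] holders={T6}
Step 8: wait(T2) -> count=0 queue=[T4,T5,T2] holders={T6}
Step 9: signal(T6) -> count=0 queue=[T5,T2] holders={T4}
Step 10: wait(T3) -> count=0 queue=[T5,T2,T3] holders={T4}
Step 11: wait(T1) -> count=0 queue=[T5,T2,T3,T1] holders={T4}
Step 12: signal(T4) -> count=0 queue=[T2,T3,T1] holders={T5}
Step 13: wait(T4) -> count=0 queue=[T2,T3,T1,T4] holders={T5}
Step 14: signal(T5) -> count=0 queue=[T3,T1,T4] holders={T2}
Step 15: signal(T2) -> count=0 queue=[T1,T4] holders={T3}
Step 16: wait(T5) -> count=0 queue=[T1,T4,T5] holders={T3}
Step 17: signal(T3) -> count=0 queue=[T4,T5] holders={T1}
Final holders: {T1} -> T3 not in holders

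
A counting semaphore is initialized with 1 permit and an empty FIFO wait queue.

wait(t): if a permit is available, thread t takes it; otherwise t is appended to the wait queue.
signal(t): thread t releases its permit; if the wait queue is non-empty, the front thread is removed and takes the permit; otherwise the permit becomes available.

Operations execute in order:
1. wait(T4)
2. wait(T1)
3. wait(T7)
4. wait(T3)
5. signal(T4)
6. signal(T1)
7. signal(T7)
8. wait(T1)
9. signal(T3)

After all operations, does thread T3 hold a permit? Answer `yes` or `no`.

Step 1: wait(T4) -> count=0 queue=[] holders={T4}
Step 2: wait(T1) -> count=0 queue=[T1] holders={T4}
Step 3: wait(T7) -> count=0 queue=[T1,T7] holders={T4}
Step 4: wait(T3) -> count=0 queue=[T1,T7,T3] holders={T4}
Step 5: signal(T4) -> count=0 queue=[T7,T3] holders={T1}
Step 6: signal(T1) -> count=0 queue=[T3] holders={T7}
Step 7: signal(T7) -> count=0 queue=[] holders={T3}
Step 8: wait(T1) -> count=0 queue=[T1] holders={T3}
Step 9: signal(T3) -> count=0 queue=[] holders={T1}
Final holders: {T1} -> T3 not in holders

Answer: no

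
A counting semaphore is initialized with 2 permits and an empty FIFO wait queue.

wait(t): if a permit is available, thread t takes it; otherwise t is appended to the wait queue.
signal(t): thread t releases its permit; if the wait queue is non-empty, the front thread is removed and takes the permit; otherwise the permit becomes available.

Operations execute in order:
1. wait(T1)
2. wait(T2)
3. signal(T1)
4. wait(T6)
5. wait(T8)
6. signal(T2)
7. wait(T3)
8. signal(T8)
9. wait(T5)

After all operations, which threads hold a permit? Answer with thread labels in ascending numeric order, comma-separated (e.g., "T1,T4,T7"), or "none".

Step 1: wait(T1) -> count=1 queue=[] holders={T1}
Step 2: wait(T2) -> count=0 queue=[] holders={T1,T2}
Step 3: signal(T1) -> count=1 queue=[] holders={T2}
Step 4: wait(T6) -> count=0 queue=[] holders={T2,T6}
Step 5: wait(T8) -> count=0 queue=[T8] holders={T2,T6}
Step 6: signal(T2) -> count=0 queue=[] holders={T6,T8}
Step 7: wait(T3) -> count=0 queue=[T3] holders={T6,T8}
Step 8: signal(T8) -> count=0 queue=[] holders={T3,T6}
Step 9: wait(T5) -> count=0 queue=[T5] holders={T3,T6}
Final holders: T3,T6

Answer: T3,T6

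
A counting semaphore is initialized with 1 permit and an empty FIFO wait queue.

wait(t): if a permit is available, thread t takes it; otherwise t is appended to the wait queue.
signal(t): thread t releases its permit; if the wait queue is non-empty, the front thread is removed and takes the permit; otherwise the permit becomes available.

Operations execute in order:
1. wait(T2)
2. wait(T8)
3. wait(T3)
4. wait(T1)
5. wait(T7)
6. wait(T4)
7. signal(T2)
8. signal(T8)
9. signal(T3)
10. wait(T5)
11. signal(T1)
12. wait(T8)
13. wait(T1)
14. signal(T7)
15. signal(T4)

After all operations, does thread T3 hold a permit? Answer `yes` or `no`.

Answer: no

Derivation:
Step 1: wait(T2) -> count=0 queue=[] holders={T2}
Step 2: wait(T8) -> count=0 queue=[T8] holders={T2}
Step 3: wait(T3) -> count=0 queue=[T8,T3] holders={T2}
Step 4: wait(T1) -> count=0 queue=[T8,T3,T1] holders={T2}
Step 5: wait(T7) -> count=0 queue=[T8,T3,T1,T7] holders={T2}
Step 6: wait(T4) -> count=0 queue=[T8,T3,T1,T7,T4] holders={T2}
Step 7: signal(T2) -> count=0 queue=[T3,T1,T7,T4] holders={T8}
Step 8: signal(T8) -> count=0 queue=[T1,T7,T4] holders={T3}
Step 9: signal(T3) -> count=0 queue=[T7,T4] holders={T1}
Step 10: wait(T5) -> count=0 queue=[T7,T4,T5] holders={T1}
Step 11: signal(T1) -> count=0 queue=[T4,T5] holders={T7}
Step 12: wait(T8) -> count=0 queue=[T4,T5,T8] holders={T7}
Step 13: wait(T1) -> count=0 queue=[T4,T5,T8,T1] holders={T7}
Step 14: signal(T7) -> count=0 queue=[T5,T8,T1] holders={T4}
Step 15: signal(T4) -> count=0 queue=[T8,T1] holders={T5}
Final holders: {T5} -> T3 not in holders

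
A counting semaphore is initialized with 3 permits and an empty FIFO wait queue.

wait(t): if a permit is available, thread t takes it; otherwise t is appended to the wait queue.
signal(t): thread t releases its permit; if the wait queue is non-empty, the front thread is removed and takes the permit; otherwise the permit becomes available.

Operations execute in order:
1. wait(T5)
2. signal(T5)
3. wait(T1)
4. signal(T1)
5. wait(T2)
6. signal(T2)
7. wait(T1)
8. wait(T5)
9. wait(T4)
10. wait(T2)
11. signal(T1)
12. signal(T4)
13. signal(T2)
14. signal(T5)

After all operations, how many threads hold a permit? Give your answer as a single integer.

Answer: 0

Derivation:
Step 1: wait(T5) -> count=2 queue=[] holders={T5}
Step 2: signal(T5) -> count=3 queue=[] holders={none}
Step 3: wait(T1) -> count=2 queue=[] holders={T1}
Step 4: signal(T1) -> count=3 queue=[] holders={none}
Step 5: wait(T2) -> count=2 queue=[] holders={T2}
Step 6: signal(T2) -> count=3 queue=[] holders={none}
Step 7: wait(T1) -> count=2 queue=[] holders={T1}
Step 8: wait(T5) -> count=1 queue=[] holders={T1,T5}
Step 9: wait(T4) -> count=0 queue=[] holders={T1,T4,T5}
Step 10: wait(T2) -> count=0 queue=[T2] holders={T1,T4,T5}
Step 11: signal(T1) -> count=0 queue=[] holders={T2,T4,T5}
Step 12: signal(T4) -> count=1 queue=[] holders={T2,T5}
Step 13: signal(T2) -> count=2 queue=[] holders={T5}
Step 14: signal(T5) -> count=3 queue=[] holders={none}
Final holders: {none} -> 0 thread(s)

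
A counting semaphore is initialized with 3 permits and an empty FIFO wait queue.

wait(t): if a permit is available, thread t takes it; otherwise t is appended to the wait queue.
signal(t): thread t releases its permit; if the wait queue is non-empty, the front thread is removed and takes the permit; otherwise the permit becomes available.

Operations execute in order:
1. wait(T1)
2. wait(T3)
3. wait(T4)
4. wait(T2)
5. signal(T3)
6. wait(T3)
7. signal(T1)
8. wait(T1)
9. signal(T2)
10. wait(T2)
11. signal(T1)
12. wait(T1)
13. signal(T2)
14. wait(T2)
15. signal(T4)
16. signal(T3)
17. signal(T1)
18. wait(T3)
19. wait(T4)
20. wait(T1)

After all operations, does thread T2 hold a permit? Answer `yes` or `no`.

Answer: yes

Derivation:
Step 1: wait(T1) -> count=2 queue=[] holders={T1}
Step 2: wait(T3) -> count=1 queue=[] holders={T1,T3}
Step 3: wait(T4) -> count=0 queue=[] holders={T1,T3,T4}
Step 4: wait(T2) -> count=0 queue=[T2] holders={T1,T3,T4}
Step 5: signal(T3) -> count=0 queue=[] holders={T1,T2,T4}
Step 6: wait(T3) -> count=0 queue=[T3] holders={T1,T2,T4}
Step 7: signal(T1) -> count=0 queue=[] holders={T2,T3,T4}
Step 8: wait(T1) -> count=0 queue=[T1] holders={T2,T3,T4}
Step 9: signal(T2) -> count=0 queue=[] holders={T1,T3,T4}
Step 10: wait(T2) -> count=0 queue=[T2] holders={T1,T3,T4}
Step 11: signal(T1) -> count=0 queue=[] holders={T2,T3,T4}
Step 12: wait(T1) -> count=0 queue=[T1] holders={T2,T3,T4}
Step 13: signal(T2) -> count=0 queue=[] holders={T1,T3,T4}
Step 14: wait(T2) -> count=0 queue=[T2] holders={T1,T3,T4}
Step 15: signal(T4) -> count=0 queue=[] holders={T1,T2,T3}
Step 16: signal(T3) -> count=1 queue=[] holders={T1,T2}
Step 17: signal(T1) -> count=2 queue=[] holders={T2}
Step 18: wait(T3) -> count=1 queue=[] holders={T2,T3}
Step 19: wait(T4) -> count=0 queue=[] holders={T2,T3,T4}
Step 20: wait(T1) -> count=0 queue=[T1] holders={T2,T3,T4}
Final holders: {T2,T3,T4} -> T2 in holders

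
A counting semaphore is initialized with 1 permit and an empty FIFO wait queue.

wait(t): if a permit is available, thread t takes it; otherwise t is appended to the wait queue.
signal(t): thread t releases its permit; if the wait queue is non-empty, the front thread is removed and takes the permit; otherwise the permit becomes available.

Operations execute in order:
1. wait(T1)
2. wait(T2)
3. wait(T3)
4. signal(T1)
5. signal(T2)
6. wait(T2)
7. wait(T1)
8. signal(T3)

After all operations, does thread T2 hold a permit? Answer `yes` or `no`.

Answer: yes

Derivation:
Step 1: wait(T1) -> count=0 queue=[] holders={T1}
Step 2: wait(T2) -> count=0 queue=[T2] holders={T1}
Step 3: wait(T3) -> count=0 queue=[T2,T3] holders={T1}
Step 4: signal(T1) -> count=0 queue=[T3] holders={T2}
Step 5: signal(T2) -> count=0 queue=[] holders={T3}
Step 6: wait(T2) -> count=0 queue=[T2] holders={T3}
Step 7: wait(T1) -> count=0 queue=[T2,T1] holders={T3}
Step 8: signal(T3) -> count=0 queue=[T1] holders={T2}
Final holders: {T2} -> T2 in holders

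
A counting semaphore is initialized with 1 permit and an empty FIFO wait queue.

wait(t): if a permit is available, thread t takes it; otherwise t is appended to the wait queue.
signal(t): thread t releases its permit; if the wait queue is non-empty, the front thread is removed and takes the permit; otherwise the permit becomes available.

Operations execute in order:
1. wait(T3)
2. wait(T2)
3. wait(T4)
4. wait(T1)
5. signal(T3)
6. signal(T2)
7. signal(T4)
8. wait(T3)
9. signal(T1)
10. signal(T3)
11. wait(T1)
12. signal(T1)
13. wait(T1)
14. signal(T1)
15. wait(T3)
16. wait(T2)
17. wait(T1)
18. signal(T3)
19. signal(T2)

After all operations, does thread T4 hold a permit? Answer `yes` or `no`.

Step 1: wait(T3) -> count=0 queue=[] holders={T3}
Step 2: wait(T2) -> count=0 queue=[T2] holders={T3}
Step 3: wait(T4) -> count=0 queue=[T2,T4] holders={T3}
Step 4: wait(T1) -> count=0 queue=[T2,T4,T1] holders={T3}
Step 5: signal(T3) -> count=0 queue=[T4,T1] holders={T2}
Step 6: signal(T2) -> count=0 queue=[T1] holders={T4}
Step 7: signal(T4) -> count=0 queue=[] holders={T1}
Step 8: wait(T3) -> count=0 queue=[T3] holders={T1}
Step 9: signal(T1) -> count=0 queue=[] holders={T3}
Step 10: signal(T3) -> count=1 queue=[] holders={none}
Step 11: wait(T1) -> count=0 queue=[] holders={T1}
Step 12: signal(T1) -> count=1 queue=[] holders={none}
Step 13: wait(T1) -> count=0 queue=[] holders={T1}
Step 14: signal(T1) -> count=1 queue=[] holders={none}
Step 15: wait(T3) -> count=0 queue=[] holders={T3}
Step 16: wait(T2) -> count=0 queue=[T2] holders={T3}
Step 17: wait(T1) -> count=0 queue=[T2,T1] holders={T3}
Step 18: signal(T3) -> count=0 queue=[T1] holders={T2}
Step 19: signal(T2) -> count=0 queue=[] holders={T1}
Final holders: {T1} -> T4 not in holders

Answer: no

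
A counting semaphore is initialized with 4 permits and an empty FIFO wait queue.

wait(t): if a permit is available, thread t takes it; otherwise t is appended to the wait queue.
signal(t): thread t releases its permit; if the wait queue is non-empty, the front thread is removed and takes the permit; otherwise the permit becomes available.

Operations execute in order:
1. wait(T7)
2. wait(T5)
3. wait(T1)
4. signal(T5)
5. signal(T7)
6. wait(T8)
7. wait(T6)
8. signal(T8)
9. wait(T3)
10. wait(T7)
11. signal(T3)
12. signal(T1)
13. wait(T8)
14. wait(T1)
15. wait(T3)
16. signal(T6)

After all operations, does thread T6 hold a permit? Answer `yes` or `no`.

Answer: no

Derivation:
Step 1: wait(T7) -> count=3 queue=[] holders={T7}
Step 2: wait(T5) -> count=2 queue=[] holders={T5,T7}
Step 3: wait(T1) -> count=1 queue=[] holders={T1,T5,T7}
Step 4: signal(T5) -> count=2 queue=[] holders={T1,T7}
Step 5: signal(T7) -> count=3 queue=[] holders={T1}
Step 6: wait(T8) -> count=2 queue=[] holders={T1,T8}
Step 7: wait(T6) -> count=1 queue=[] holders={T1,T6,T8}
Step 8: signal(T8) -> count=2 queue=[] holders={T1,T6}
Step 9: wait(T3) -> count=1 queue=[] holders={T1,T3,T6}
Step 10: wait(T7) -> count=0 queue=[] holders={T1,T3,T6,T7}
Step 11: signal(T3) -> count=1 queue=[] holders={T1,T6,T7}
Step 12: signal(T1) -> count=2 queue=[] holders={T6,T7}
Step 13: wait(T8) -> count=1 queue=[] holders={T6,T7,T8}
Step 14: wait(T1) -> count=0 queue=[] holders={T1,T6,T7,T8}
Step 15: wait(T3) -> count=0 queue=[T3] holders={T1,T6,T7,T8}
Step 16: signal(T6) -> count=0 queue=[] holders={T1,T3,T7,T8}
Final holders: {T1,T3,T7,T8} -> T6 not in holders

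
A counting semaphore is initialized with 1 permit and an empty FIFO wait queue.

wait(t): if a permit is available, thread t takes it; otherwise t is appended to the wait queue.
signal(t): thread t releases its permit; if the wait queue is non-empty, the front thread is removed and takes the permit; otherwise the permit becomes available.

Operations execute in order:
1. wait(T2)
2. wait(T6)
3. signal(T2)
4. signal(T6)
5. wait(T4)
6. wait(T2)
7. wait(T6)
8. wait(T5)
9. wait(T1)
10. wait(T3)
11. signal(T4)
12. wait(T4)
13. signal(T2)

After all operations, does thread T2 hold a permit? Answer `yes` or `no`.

Answer: no

Derivation:
Step 1: wait(T2) -> count=0 queue=[] holders={T2}
Step 2: wait(T6) -> count=0 queue=[T6] holders={T2}
Step 3: signal(T2) -> count=0 queue=[] holders={T6}
Step 4: signal(T6) -> count=1 queue=[] holders={none}
Step 5: wait(T4) -> count=0 queue=[] holders={T4}
Step 6: wait(T2) -> count=0 queue=[T2] holders={T4}
Step 7: wait(T6) -> count=0 queue=[T2,T6] holders={T4}
Step 8: wait(T5) -> count=0 queue=[T2,T6,T5] holders={T4}
Step 9: wait(T1) -> count=0 queue=[T2,T6,T5,T1] holders={T4}
Step 10: wait(T3) -> count=0 queue=[T2,T6,T5,T1,T3] holders={T4}
Step 11: signal(T4) -> count=0 queue=[T6,T5,T1,T3] holders={T2}
Step 12: wait(T4) -> count=0 queue=[T6,T5,T1,T3,T4] holders={T2}
Step 13: signal(T2) -> count=0 queue=[T5,T1,T3,T4] holders={T6}
Final holders: {T6} -> T2 not in holders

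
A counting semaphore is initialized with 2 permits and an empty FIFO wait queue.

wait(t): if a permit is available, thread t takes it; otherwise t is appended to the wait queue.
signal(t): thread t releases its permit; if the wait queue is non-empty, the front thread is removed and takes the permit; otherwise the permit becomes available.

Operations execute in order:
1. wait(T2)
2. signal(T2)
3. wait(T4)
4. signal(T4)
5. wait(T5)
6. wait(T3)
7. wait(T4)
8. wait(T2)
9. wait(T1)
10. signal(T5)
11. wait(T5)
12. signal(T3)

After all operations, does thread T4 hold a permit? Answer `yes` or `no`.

Answer: yes

Derivation:
Step 1: wait(T2) -> count=1 queue=[] holders={T2}
Step 2: signal(T2) -> count=2 queue=[] holders={none}
Step 3: wait(T4) -> count=1 queue=[] holders={T4}
Step 4: signal(T4) -> count=2 queue=[] holders={none}
Step 5: wait(T5) -> count=1 queue=[] holders={T5}
Step 6: wait(T3) -> count=0 queue=[] holders={T3,T5}
Step 7: wait(T4) -> count=0 queue=[T4] holders={T3,T5}
Step 8: wait(T2) -> count=0 queue=[T4,T2] holders={T3,T5}
Step 9: wait(T1) -> count=0 queue=[T4,T2,T1] holders={T3,T5}
Step 10: signal(T5) -> count=0 queue=[T2,T1] holders={T3,T4}
Step 11: wait(T5) -> count=0 queue=[T2,T1,T5] holders={T3,T4}
Step 12: signal(T3) -> count=0 queue=[T1,T5] holders={T2,T4}
Final holders: {T2,T4} -> T4 in holders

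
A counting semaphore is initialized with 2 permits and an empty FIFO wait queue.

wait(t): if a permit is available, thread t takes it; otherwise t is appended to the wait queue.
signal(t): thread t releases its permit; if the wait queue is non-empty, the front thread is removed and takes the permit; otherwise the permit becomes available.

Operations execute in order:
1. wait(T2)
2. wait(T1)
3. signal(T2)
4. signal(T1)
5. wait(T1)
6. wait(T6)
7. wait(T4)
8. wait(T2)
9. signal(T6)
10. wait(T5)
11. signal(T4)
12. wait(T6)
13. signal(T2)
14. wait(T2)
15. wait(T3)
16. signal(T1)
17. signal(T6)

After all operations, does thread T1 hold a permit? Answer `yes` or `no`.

Step 1: wait(T2) -> count=1 queue=[] holders={T2}
Step 2: wait(T1) -> count=0 queue=[] holders={T1,T2}
Step 3: signal(T2) -> count=1 queue=[] holders={T1}
Step 4: signal(T1) -> count=2 queue=[] holders={none}
Step 5: wait(T1) -> count=1 queue=[] holders={T1}
Step 6: wait(T6) -> count=0 queue=[] holders={T1,T6}
Step 7: wait(T4) -> count=0 queue=[T4] holders={T1,T6}
Step 8: wait(T2) -> count=0 queue=[T4,T2] holders={T1,T6}
Step 9: signal(T6) -> count=0 queue=[T2] holders={T1,T4}
Step 10: wait(T5) -> count=0 queue=[T2,T5] holders={T1,T4}
Step 11: signal(T4) -> count=0 queue=[T5] holders={T1,T2}
Step 12: wait(T6) -> count=0 queue=[T5,T6] holders={T1,T2}
Step 13: signal(T2) -> count=0 queue=[T6] holders={T1,T5}
Step 14: wait(T2) -> count=0 queue=[T6,T2] holders={T1,T5}
Step 15: wait(T3) -> count=0 queue=[T6,T2,T3] holders={T1,T5}
Step 16: signal(T1) -> count=0 queue=[T2,T3] holders={T5,T6}
Step 17: signal(T6) -> count=0 queue=[T3] holders={T2,T5}
Final holders: {T2,T5} -> T1 not in holders

Answer: no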